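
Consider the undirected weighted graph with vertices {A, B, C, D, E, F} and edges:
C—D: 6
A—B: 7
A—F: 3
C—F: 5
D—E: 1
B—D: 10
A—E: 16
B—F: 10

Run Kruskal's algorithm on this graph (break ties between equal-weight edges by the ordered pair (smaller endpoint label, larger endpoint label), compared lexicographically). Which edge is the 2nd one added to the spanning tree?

Kruskal's algorithm — process edges by increasing weight (ties by edge label):
D—E (1): add — endpoints in different components.
A—F (3): add — endpoints in different components.
C—F (5): add — endpoints in different components.
C—D (6): add — endpoints in different components.
A—B (7): add — endpoints in different components.
The 2nd edge added is A—F.

A-F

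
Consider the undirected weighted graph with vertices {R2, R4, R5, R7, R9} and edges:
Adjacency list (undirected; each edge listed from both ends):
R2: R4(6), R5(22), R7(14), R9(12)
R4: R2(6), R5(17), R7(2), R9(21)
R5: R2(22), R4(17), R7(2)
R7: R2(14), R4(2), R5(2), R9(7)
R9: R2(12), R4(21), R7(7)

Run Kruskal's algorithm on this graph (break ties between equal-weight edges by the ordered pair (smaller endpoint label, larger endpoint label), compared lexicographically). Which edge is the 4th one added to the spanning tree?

R7-R9

Sort edges by weight, then run Kruskal:
R4—R7 (2): add. Components now {R5} {R2} {R9} {R4,R7}
R5—R7 (2): add. Components now {R4,R5,R7} {R2} {R9}
R2—R4 (6): add. Components now {R2,R4,R5,R7} {R9}
R7—R9 (7): add. Components now {R2,R4,R5,R7,R9}
The 4th edge added is R7—R9.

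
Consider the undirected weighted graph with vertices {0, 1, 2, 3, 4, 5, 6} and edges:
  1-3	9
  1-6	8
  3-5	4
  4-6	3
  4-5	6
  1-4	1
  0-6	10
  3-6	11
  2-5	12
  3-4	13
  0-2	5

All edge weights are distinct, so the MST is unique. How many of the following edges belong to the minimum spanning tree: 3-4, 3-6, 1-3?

0

Sort edges by weight, then run Kruskal:
1-4 (1): add. Components now {0} {1,4} {2} {3} {5} {6}
4-6 (3): add. Components now {0} {1,4,6} {2} {3} {5}
3-5 (4): add. Components now {0} {1,4,6} {2} {3,5}
0-2 (5): add. Components now {0,2} {1,4,6} {3,5}
4-5 (6): add. Components now {0,2} {1,3,4,5,6}
1-6 (8): skip — 1 and 6 already connected.
1-3 (9): skip — 1 and 3 already connected.
0-6 (10): add. Components now {0,1,2,3,4,5,6}
MST edge set: {1-4, 4-6, 3-5, 0-2, 4-5, 0-6}.
Of the listed edges, {} are in the MST → 0.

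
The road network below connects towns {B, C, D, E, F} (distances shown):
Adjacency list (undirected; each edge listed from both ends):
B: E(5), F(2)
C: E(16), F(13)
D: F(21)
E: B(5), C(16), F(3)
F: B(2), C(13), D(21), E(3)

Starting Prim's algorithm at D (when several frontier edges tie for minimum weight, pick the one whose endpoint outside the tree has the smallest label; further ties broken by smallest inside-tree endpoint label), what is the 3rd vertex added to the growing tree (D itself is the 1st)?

B

Prim, starting at D.
Step 1: cheapest edge leaving the tree is D—F (21); add F.
Step 2: cheapest edge leaving the tree is B—F (2); add B.
Step 3: cheapest edge leaving the tree is E—F (3); add E.
Step 4: cheapest edge leaving the tree is C—F (13); add C.
Vertex order: D, F, B, E, C. The 3rd vertex is B.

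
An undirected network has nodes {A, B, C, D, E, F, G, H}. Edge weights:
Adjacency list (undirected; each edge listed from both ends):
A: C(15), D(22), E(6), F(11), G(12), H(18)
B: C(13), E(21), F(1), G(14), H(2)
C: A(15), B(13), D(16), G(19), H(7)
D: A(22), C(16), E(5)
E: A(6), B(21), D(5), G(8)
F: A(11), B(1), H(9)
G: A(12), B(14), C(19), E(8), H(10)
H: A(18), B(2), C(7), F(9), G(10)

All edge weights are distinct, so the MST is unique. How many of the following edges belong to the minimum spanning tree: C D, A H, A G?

Kruskal's algorithm — process edges by increasing weight (ties by edge label):
B F (1): add — endpoints in different components.
B H (2): add — endpoints in different components.
D E (5): add — endpoints in different components.
A E (6): add — endpoints in different components.
C H (7): add — endpoints in different components.
E G (8): add — endpoints in different components.
F H (9): skip — F and H already connected.
G H (10): add — endpoints in different components.
MST edge set: {B F, B H, D E, A E, C H, E G, G H}.
Of the listed edges, {} are in the MST → 0.

0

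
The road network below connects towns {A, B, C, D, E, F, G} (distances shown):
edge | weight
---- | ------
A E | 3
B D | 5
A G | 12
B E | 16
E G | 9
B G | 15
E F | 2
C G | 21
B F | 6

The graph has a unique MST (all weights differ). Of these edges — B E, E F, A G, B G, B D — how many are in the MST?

2

Sort edges by weight, then run Kruskal:
E F (2): add — endpoints in different components.
A E (3): add — endpoints in different components.
B D (5): add — endpoints in different components.
B F (6): add — endpoints in different components.
E G (9): add — endpoints in different components.
A G (12): skip — A and G already connected.
B G (15): skip — B and G already connected.
B E (16): skip — B and E already connected.
C G (21): add — endpoints in different components.
MST edge set: {E F, A E, B D, B F, E G, C G}.
Of the listed edges, {E F, B D} are in the MST → 2.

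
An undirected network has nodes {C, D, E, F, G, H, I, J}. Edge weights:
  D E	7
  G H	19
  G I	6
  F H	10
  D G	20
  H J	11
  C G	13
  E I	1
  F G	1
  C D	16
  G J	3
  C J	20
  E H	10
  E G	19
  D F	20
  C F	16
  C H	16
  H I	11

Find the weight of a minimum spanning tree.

Prim, starting at J.
Step 1: cheapest edge leaving the tree is G J (3); add G.
Step 2: cheapest edge leaving the tree is F G (1); add F.
Step 3: cheapest edge leaving the tree is G I (6); add I.
Step 4: cheapest edge leaving the tree is E I (1); add E.
Step 5: cheapest edge leaving the tree is D E (7); add D.
Step 6: cheapest edge leaving the tree is E H (10); add H.
Step 7: cheapest edge leaving the tree is C G (13); add C.
MST edges: G J, F G, G I, E I, D E, E H, C G; total weight 3+1+6+1+7+10+13 = 41.

41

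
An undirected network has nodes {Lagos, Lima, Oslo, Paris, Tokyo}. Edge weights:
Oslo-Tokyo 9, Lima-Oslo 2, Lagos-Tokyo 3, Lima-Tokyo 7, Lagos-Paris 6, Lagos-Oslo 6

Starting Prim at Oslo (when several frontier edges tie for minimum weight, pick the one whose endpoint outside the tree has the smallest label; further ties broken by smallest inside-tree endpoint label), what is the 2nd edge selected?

Grow the tree from Oslo using Prim:
Step 1: cheapest edge leaving the tree is Lima-Oslo (2); add Lima.
Step 2: cheapest edge leaving the tree is Lagos-Oslo (6); add Lagos.
Step 3: cheapest edge leaving the tree is Lagos-Tokyo (3); add Tokyo.
Step 4: cheapest edge leaving the tree is Lagos-Paris (6); add Paris.
The 2nd edge added is Lagos-Oslo.

Lagos-Oslo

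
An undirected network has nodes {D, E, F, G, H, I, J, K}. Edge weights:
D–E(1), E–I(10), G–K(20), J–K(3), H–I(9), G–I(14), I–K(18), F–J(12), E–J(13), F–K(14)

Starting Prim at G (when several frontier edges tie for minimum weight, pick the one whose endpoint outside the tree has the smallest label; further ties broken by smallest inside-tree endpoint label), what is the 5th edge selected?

E-J

Prim's algorithm from G:
Step 1: frontier [G–I 14, G–K 20] → take G–I (14); add I.
Step 2: frontier [G–K 20, H–I 9, E–I 10, I–K 18] → take H–I (9); add H.
Step 3: frontier [G–K 20, E–I 10, I–K 18] → take E–I (10); add E.
Step 4: frontier [D–E 1, E–J 13, G–K 20, I–K 18] → take D–E (1); add D.
Step 5: frontier [E–J 13, G–K 20, I–K 18] → take E–J (13); add J.
Step 6: frontier [G–K 20, I–K 18, J–K 3, F–J 12] → take J–K (3); add K.
Step 7: frontier [F–J 12, F–K 14] → take F–J (12); add F.
The 5th edge added is E–J.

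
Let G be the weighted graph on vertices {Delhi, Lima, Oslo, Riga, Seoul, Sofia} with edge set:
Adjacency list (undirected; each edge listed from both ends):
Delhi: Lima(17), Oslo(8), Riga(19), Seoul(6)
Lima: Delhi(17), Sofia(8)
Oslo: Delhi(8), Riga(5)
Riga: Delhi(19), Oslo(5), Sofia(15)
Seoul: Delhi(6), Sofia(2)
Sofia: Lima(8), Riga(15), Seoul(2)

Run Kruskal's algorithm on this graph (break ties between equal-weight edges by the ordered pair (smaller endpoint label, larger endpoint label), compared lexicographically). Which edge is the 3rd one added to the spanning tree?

Kruskal's algorithm — process edges by increasing weight (ties by edge label):
Seoul-Sofia (2): add. Components now {Lima} {Oslo} {Seoul,Sofia} {Riga} {Delhi}
Oslo-Riga (5): add. Components now {Lima} {Oslo,Riga} {Seoul,Sofia} {Delhi}
Delhi-Seoul (6): add. Components now {Lima} {Oslo,Riga} {Delhi,Seoul,Sofia}
Delhi-Oslo (8): add. Components now {Lima} {Delhi,Oslo,Riga,Seoul,Sofia}
Lima-Sofia (8): add. Components now {Delhi,Lima,Oslo,Riga,Seoul,Sofia}
The 3rd edge added is Delhi-Seoul.

Delhi-Seoul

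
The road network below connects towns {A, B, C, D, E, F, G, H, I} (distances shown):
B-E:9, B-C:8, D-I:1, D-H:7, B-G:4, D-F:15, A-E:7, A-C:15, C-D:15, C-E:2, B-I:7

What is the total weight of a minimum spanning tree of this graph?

Prim, starting at I.
Step 1: cheapest edge leaving the tree is D-I (1); add D.
Step 2: cheapest edge leaving the tree is B-I (7); add B.
Step 3: cheapest edge leaving the tree is B-G (4); add G.
Step 4: cheapest edge leaving the tree is D-H (7); add H.
Step 5: cheapest edge leaving the tree is B-C (8); add C.
Step 6: cheapest edge leaving the tree is C-E (2); add E.
Step 7: cheapest edge leaving the tree is A-E (7); add A.
Step 8: cheapest edge leaving the tree is D-F (15); add F.
MST edges: D-I, B-I, B-G, D-H, B-C, C-E, A-E, D-F; total weight 1+7+4+7+8+2+7+15 = 51.

51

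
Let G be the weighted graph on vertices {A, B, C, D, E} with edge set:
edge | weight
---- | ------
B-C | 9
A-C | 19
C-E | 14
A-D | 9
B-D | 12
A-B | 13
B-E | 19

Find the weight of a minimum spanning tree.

Kruskal: consider edges lightest-first.
A-D (9): add. Components now {A,D} {B} {C} {E}
B-C (9): add. Components now {A,D} {B,C} {E}
B-D (12): add. Components now {A,B,C,D} {E}
A-B (13): skip — A and B already connected.
C-E (14): add. Components now {A,B,C,D,E}
MST edges: A-D, B-C, B-D, C-E; total weight 9+9+12+14 = 44.

44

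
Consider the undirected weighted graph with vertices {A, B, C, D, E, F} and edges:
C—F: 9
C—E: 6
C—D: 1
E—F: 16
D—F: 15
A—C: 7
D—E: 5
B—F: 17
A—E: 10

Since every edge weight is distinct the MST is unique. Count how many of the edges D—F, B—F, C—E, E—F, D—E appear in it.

Kruskal's algorithm — process edges by increasing weight (ties by edge label):
C—D (1): add — endpoints in different components.
D—E (5): add — endpoints in different components.
C—E (6): skip — C and E already connected.
A—C (7): add — endpoints in different components.
C—F (9): add — endpoints in different components.
A—E (10): skip — A and E already connected.
D—F (15): skip — D and F already connected.
E—F (16): skip — E and F already connected.
B—F (17): add — endpoints in different components.
MST edge set: {C—D, D—E, A—C, C—F, B—F}.
Of the listed edges, {B—F, D—E} are in the MST → 2.

2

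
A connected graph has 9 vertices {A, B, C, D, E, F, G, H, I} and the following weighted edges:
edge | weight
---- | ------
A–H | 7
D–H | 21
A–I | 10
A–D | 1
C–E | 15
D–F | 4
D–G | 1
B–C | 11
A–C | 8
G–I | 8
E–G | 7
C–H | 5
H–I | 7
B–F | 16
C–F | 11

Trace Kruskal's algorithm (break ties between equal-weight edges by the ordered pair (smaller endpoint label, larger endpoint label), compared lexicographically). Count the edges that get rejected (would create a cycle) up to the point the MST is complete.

3

Sort edges by weight, then run Kruskal:
A–D (1): add — endpoints in different components.
D–G (1): add — endpoints in different components.
D–F (4): add — endpoints in different components.
C–H (5): add — endpoints in different components.
A–H (7): add — endpoints in different components.
E–G (7): add — endpoints in different components.
H–I (7): add — endpoints in different components.
A–C (8): skip — A and C already connected.
G–I (8): skip — G and I already connected.
A–I (10): skip — A and I already connected.
B–C (11): add — endpoints in different components.
Edges rejected before the tree was complete: 3.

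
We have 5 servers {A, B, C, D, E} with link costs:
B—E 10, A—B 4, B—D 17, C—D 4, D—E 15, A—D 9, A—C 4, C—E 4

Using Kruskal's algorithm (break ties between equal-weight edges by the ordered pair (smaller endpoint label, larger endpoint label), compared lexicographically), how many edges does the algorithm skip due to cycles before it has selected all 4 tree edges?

Kruskal's algorithm — process edges by increasing weight (ties by edge label):
A—B (4): add — endpoints in different components.
A—C (4): add — endpoints in different components.
C—D (4): add — endpoints in different components.
C—E (4): add — endpoints in different components.
Edges rejected before the tree was complete: 0.

0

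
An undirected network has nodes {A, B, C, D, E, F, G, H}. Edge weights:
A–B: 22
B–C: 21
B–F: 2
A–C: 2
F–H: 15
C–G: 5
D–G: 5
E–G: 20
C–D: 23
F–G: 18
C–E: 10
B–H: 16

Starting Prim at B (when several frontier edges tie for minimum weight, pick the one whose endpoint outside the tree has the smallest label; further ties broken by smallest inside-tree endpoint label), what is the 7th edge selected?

Prim, starting at B.
Step 1: frontier [B–F 2, B–H 16, B–C 21, A–B 22] → take B–F (2); add F.
Step 2: frontier [B–H 16, B–C 21, A–B 22, F–H 15, F–G 18] → take F–H (15); add H.
Step 3: frontier [B–C 21, A–B 22, F–G 18] → take F–G (18); add G.
Step 4: frontier [B–C 21, A–B 22, C–G 5, D–G 5, E–G 20] → take C–G (5); add C.
Step 5: frontier [A–B 22, A–C 2, C–E 10, C–D 23, D–G 5, E–G 20] → take A–C (2); add A.
Step 6: frontier [C–E 10, C–D 23, D–G 5, E–G 20] → take D–G (5); add D.
Step 7: frontier [C–E 10, E–G 20] → take C–E (10); add E.
The 7th edge added is C–E.

C-E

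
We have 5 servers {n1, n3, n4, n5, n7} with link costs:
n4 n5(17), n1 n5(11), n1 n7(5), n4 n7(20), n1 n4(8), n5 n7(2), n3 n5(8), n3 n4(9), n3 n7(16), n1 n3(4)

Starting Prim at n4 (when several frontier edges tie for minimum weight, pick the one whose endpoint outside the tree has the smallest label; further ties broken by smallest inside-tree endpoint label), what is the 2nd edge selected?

Prim, starting at n4.
Step 1: frontier [n1 n4 8, n3 n4 9, n4 n5 17, n4 n7 20] → take n1 n4 (8); add n1.
Step 2: frontier [n1 n3 4, n1 n7 5, n1 n5 11, n3 n4 9, n4 n5 17, n4 n7 20] → take n1 n3 (4); add n3.
Step 3: frontier [n1 n7 5, n1 n5 11, n3 n5 8, n3 n7 16, n4 n5 17, n4 n7 20] → take n1 n7 (5); add n7.
Step 4: frontier [n1 n5 11, n3 n5 8, n4 n5 17, n5 n7 2] → take n5 n7 (2); add n5.
The 2nd edge added is n1 n3.

n1-n3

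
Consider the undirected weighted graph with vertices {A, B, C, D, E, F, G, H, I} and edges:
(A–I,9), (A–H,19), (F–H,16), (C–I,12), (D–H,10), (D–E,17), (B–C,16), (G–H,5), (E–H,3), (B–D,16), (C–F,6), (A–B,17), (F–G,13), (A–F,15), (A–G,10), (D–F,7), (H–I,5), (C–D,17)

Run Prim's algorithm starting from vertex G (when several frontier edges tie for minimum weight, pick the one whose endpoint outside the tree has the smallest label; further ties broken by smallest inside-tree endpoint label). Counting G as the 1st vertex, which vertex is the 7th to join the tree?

F

Prim's algorithm from G:
Step 1: cheapest edge leaving the tree is G–H (5); add H.
Step 2: cheapest edge leaving the tree is E–H (3); add E.
Step 3: cheapest edge leaving the tree is H–I (5); add I.
Step 4: cheapest edge leaving the tree is A–I (9); add A.
Step 5: cheapest edge leaving the tree is D–H (10); add D.
Step 6: cheapest edge leaving the tree is D–F (7); add F.
Step 7: cheapest edge leaving the tree is C–F (6); add C.
Step 8: cheapest edge leaving the tree is B–C (16); add B.
Vertex order: G, H, E, I, A, D, F, C, B. The 7th vertex is F.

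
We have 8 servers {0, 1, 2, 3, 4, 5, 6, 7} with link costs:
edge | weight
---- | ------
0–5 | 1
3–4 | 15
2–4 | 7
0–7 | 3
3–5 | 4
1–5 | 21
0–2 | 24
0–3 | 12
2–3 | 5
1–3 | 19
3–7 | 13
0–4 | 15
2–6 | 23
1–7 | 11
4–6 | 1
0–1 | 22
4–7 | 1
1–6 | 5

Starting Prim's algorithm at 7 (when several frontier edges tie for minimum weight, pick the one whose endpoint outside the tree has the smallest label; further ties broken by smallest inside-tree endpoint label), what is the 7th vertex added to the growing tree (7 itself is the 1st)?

1

Prim's algorithm from 7:
Step 1: cheapest edge leaving the tree is 4–7 (1); add 4.
Step 2: cheapest edge leaving the tree is 4–6 (1); add 6.
Step 3: cheapest edge leaving the tree is 0–7 (3); add 0.
Step 4: cheapest edge leaving the tree is 0–5 (1); add 5.
Step 5: cheapest edge leaving the tree is 3–5 (4); add 3.
Step 6: cheapest edge leaving the tree is 1–6 (5); add 1.
Step 7: cheapest edge leaving the tree is 2–3 (5); add 2.
Vertex order: 7, 4, 6, 0, 5, 3, 1, 2. The 7th vertex is 1.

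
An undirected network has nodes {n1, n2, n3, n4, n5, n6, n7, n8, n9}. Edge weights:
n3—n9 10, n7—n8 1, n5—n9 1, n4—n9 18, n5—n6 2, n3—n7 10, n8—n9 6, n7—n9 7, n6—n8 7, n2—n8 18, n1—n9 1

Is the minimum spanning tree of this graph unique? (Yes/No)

No

Kruskal's algorithm — process edges by increasing weight (ties by edge label):
n1—n9 (1): add — endpoints in different components.
n5—n9 (1): add — endpoints in different components.
n7—n8 (1): add — endpoints in different components.
n5—n6 (2): add — endpoints in different components.
n8—n9 (6): add — endpoints in different components.
n6—n8 (7): skip — n6 and n8 already connected.
n7—n9 (7): skip — n9 and n7 already connected.
n3—n7 (10): add — endpoints in different components.
n3—n9 (10): skip — n9 and n3 already connected.
n2—n8 (18): add — endpoints in different components.
n4—n9 (18): add — endpoints in different components.
Non-tree edge n3—n9 has weight 10, equal to the heaviest edge on its tree cycle — swapping gives another MST of the same weight. Not unique.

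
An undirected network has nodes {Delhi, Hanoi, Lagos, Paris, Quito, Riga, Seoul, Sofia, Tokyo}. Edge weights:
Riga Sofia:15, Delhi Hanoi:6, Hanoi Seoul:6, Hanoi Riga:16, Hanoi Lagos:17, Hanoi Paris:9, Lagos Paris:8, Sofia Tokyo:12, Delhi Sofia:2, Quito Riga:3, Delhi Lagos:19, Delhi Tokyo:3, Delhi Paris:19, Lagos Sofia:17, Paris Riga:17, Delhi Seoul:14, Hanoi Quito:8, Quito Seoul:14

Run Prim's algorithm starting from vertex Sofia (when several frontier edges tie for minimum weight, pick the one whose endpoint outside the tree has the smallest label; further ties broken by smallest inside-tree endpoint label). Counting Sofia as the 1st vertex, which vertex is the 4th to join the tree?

Prim, starting at Sofia.
Step 1: cheapest edge leaving the tree is Delhi Sofia (2); add Delhi.
Step 2: cheapest edge leaving the tree is Delhi Tokyo (3); add Tokyo.
Step 3: cheapest edge leaving the tree is Delhi Hanoi (6); add Hanoi.
Step 4: cheapest edge leaving the tree is Hanoi Seoul (6); add Seoul.
Step 5: cheapest edge leaving the tree is Hanoi Quito (8); add Quito.
Step 6: cheapest edge leaving the tree is Quito Riga (3); add Riga.
Step 7: cheapest edge leaving the tree is Hanoi Paris (9); add Paris.
Step 8: cheapest edge leaving the tree is Lagos Paris (8); add Lagos.
Vertex order: Sofia, Delhi, Tokyo, Hanoi, Seoul, Quito, Riga, Paris, Lagos. The 4th vertex is Hanoi.

Hanoi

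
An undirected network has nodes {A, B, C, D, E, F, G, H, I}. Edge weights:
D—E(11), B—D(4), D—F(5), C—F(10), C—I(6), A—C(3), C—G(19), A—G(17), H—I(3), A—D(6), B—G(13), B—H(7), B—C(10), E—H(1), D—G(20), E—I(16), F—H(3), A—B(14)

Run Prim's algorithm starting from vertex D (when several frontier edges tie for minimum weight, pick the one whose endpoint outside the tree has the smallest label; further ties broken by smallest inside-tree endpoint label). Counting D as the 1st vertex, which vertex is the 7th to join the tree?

Grow the tree from D using Prim:
Step 1: cheapest edge leaving the tree is B—D (4); add B.
Step 2: cheapest edge leaving the tree is D—F (5); add F.
Step 3: cheapest edge leaving the tree is F—H (3); add H.
Step 4: cheapest edge leaving the tree is E—H (1); add E.
Step 5: cheapest edge leaving the tree is H—I (3); add I.
Step 6: cheapest edge leaving the tree is A—D (6); add A.
Step 7: cheapest edge leaving the tree is A—C (3); add C.
Step 8: cheapest edge leaving the tree is B—G (13); add G.
Vertex order: D, B, F, H, E, I, A, C, G. The 7th vertex is A.

A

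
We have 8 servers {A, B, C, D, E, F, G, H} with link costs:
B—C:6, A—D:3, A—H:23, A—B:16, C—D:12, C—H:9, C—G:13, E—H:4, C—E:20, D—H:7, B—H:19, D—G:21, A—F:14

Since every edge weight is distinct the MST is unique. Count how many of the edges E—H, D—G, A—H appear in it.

Sort edges by weight, then run Kruskal:
A—D (3): add — endpoints in different components.
E—H (4): add — endpoints in different components.
B—C (6): add — endpoints in different components.
D—H (7): add — endpoints in different components.
C—H (9): add — endpoints in different components.
C—D (12): skip — C and D already connected.
C—G (13): add — endpoints in different components.
A—F (14): add — endpoints in different components.
MST edge set: {A—D, E—H, B—C, D—H, C—H, C—G, A—F}.
Of the listed edges, {E—H} are in the MST → 1.

1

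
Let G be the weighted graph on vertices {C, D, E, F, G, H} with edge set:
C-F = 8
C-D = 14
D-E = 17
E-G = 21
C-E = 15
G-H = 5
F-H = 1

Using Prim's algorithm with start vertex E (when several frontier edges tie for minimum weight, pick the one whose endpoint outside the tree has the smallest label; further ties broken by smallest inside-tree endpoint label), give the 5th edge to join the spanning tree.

Prim's algorithm from E:
Step 1: frontier [C-E 15, D-E 17, E-G 21] → take C-E (15); add C.
Step 2: frontier [C-F 8, C-D 14, D-E 17, E-G 21] → take C-F (8); add F.
Step 3: frontier [C-D 14, D-E 17, E-G 21, F-H 1] → take F-H (1); add H.
Step 4: frontier [C-D 14, D-E 17, E-G 21, G-H 5] → take G-H (5); add G.
Step 5: frontier [C-D 14, D-E 17] → take C-D (14); add D.
The 5th edge added is C-D.

C-D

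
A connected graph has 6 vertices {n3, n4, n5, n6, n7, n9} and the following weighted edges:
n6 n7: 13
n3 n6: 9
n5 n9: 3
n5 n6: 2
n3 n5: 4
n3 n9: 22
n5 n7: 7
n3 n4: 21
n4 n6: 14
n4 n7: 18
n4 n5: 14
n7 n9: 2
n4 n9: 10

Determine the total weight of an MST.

Kruskal: consider edges lightest-first.
n5 n6 (2): add — endpoints in different components.
n7 n9 (2): add — endpoints in different components.
n5 n9 (3): add — endpoints in different components.
n3 n5 (4): add — endpoints in different components.
n5 n7 (7): skip — n7 and n5 already connected.
n3 n6 (9): skip — n3 and n6 already connected.
n4 n9 (10): add — endpoints in different components.
MST edges: n5 n6, n7 n9, n5 n9, n3 n5, n4 n9; total weight 2+2+3+4+10 = 21.

21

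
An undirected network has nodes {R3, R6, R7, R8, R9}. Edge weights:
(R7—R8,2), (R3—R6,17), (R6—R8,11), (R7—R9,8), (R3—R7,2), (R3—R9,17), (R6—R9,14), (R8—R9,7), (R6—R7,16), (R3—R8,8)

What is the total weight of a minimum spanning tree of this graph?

Prim's algorithm from R7:
Step 1: cheapest edge leaving the tree is R3—R7 (2); add R3.
Step 2: cheapest edge leaving the tree is R7—R8 (2); add R8.
Step 3: cheapest edge leaving the tree is R8—R9 (7); add R9.
Step 4: cheapest edge leaving the tree is R6—R8 (11); add R6.
MST edges: R3—R7, R7—R8, R8—R9, R6—R8; total weight 2+2+7+11 = 22.

22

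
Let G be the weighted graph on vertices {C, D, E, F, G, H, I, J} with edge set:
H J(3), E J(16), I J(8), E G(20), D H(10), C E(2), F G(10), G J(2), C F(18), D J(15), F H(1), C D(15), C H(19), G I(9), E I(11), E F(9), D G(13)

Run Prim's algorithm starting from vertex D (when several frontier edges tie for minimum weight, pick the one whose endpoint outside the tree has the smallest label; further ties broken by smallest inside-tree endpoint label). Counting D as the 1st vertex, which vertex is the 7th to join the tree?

Prim's algorithm from D:
Step 1: cheapest edge leaving the tree is D H (10); add H.
Step 2: cheapest edge leaving the tree is F H (1); add F.
Step 3: cheapest edge leaving the tree is H J (3); add J.
Step 4: cheapest edge leaving the tree is G J (2); add G.
Step 5: cheapest edge leaving the tree is I J (8); add I.
Step 6: cheapest edge leaving the tree is E F (9); add E.
Step 7: cheapest edge leaving the tree is C E (2); add C.
Vertex order: D, H, F, J, G, I, E, C. The 7th vertex is E.

E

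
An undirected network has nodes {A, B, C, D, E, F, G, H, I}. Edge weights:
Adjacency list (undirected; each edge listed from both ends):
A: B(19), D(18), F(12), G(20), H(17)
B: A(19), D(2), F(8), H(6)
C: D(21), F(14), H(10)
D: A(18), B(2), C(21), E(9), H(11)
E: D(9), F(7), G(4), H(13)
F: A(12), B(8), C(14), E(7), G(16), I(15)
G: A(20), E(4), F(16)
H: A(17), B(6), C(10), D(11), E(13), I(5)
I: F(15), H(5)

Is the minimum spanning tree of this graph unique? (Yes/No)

Yes

Kruskal: consider edges lightest-first.
B—D (2): add — endpoints in different components.
E—G (4): add — endpoints in different components.
H—I (5): add — endpoints in different components.
B—H (6): add — endpoints in different components.
E—F (7): add — endpoints in different components.
B—F (8): add — endpoints in different components.
D—E (9): skip — D and E already connected.
C—H (10): add — endpoints in different components.
D—H (11): skip — D and H already connected.
A—F (12): add — endpoints in different components.
Every non-tree edge has weight strictly greater than the heaviest edge on the tree path between its endpoints, so the MST is unique.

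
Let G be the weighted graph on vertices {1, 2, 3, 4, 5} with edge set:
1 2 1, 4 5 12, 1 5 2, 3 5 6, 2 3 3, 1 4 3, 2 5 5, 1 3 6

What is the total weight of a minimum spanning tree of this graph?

9

Prim's algorithm from 2:
Step 1: cheapest edge leaving the tree is 1 2 (1); add 1.
Step 2: cheapest edge leaving the tree is 1 5 (2); add 5.
Step 3: cheapest edge leaving the tree is 2 3 (3); add 3.
Step 4: cheapest edge leaving the tree is 1 4 (3); add 4.
MST edges: 1 2, 1 5, 2 3, 1 4; total weight 1+2+3+3 = 9.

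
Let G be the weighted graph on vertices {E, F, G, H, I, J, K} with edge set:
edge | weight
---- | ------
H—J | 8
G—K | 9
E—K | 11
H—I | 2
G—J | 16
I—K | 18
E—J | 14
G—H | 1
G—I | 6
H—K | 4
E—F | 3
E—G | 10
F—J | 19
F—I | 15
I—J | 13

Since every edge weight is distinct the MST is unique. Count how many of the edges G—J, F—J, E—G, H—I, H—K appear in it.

3

Kruskal's algorithm — process edges by increasing weight (ties by edge label):
G—H (1): add — endpoints in different components.
H—I (2): add — endpoints in different components.
E—F (3): add — endpoints in different components.
H—K (4): add — endpoints in different components.
G—I (6): skip — G and I already connected.
H—J (8): add — endpoints in different components.
G—K (9): skip — G and K already connected.
E—G (10): add — endpoints in different components.
MST edge set: {G—H, H—I, E—F, H—K, H—J, E—G}.
Of the listed edges, {E—G, H—I, H—K} are in the MST → 3.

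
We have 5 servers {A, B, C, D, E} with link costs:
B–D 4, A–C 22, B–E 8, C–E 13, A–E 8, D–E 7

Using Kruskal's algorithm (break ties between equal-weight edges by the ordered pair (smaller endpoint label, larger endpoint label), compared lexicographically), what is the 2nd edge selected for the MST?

D-E

Kruskal: consider edges lightest-first.
B–D (4): add. Components now {A} {B,D} {C} {E}
D–E (7): add. Components now {A} {B,D,E} {C}
A–E (8): add. Components now {A,B,D,E} {C}
B–E (8): skip — B and E already connected.
C–E (13): add. Components now {A,B,C,D,E}
The 2nd edge added is D–E.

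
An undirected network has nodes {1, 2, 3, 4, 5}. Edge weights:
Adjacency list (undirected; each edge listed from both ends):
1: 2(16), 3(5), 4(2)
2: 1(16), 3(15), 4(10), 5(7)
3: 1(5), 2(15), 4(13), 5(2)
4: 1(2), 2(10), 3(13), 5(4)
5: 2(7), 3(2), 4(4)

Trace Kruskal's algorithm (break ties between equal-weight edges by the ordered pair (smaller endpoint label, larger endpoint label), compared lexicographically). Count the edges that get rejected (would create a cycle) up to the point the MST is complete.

1

Kruskal: consider edges lightest-first.
1—4 (2): add — endpoints in different components.
3—5 (2): add — endpoints in different components.
4—5 (4): add — endpoints in different components.
1—3 (5): skip — 1 and 3 already connected.
2—5 (7): add — endpoints in different components.
Edges rejected before the tree was complete: 1.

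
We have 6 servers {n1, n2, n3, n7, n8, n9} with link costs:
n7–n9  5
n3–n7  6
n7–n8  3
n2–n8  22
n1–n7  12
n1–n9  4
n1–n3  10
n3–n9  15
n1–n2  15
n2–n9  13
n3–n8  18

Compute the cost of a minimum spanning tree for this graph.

31

Kruskal's algorithm — process edges by increasing weight (ties by edge label):
n7–n8 (3): add — endpoints in different components.
n1–n9 (4): add — endpoints in different components.
n7–n9 (5): add — endpoints in different components.
n3–n7 (6): add — endpoints in different components.
n1–n3 (10): skip — n1 and n3 already connected.
n1–n7 (12): skip — n1 and n7 already connected.
n2–n9 (13): add — endpoints in different components.
MST edges: n7–n8, n1–n9, n7–n9, n3–n7, n2–n9; total weight 3+4+5+6+13 = 31.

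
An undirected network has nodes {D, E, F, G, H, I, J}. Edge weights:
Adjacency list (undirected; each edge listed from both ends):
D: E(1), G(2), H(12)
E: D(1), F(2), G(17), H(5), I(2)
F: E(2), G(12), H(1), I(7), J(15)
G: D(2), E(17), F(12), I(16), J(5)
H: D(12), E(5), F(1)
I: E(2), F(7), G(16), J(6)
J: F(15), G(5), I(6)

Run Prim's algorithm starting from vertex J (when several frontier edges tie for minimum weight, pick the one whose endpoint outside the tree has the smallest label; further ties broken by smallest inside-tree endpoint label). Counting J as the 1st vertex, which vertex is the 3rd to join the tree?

D

Prim, starting at J.
Step 1: frontier [G J 5, I J 6, F J 15] → take G J (5); add G.
Step 2: frontier [D G 2, F G 12, G I 16, E G 17, I J 6, F J 15] → take D G (2); add D.
Step 3: frontier [D E 1, D H 12, F G 12, G I 16, E G 17, I J 6, F J 15] → take D E (1); add E.
Step 4: frontier [D H 12, E F 2, E I 2, E H 5, F G 12, G I 16, I J 6, F J 15] → take E F (2); add F.
Step 5: frontier [D H 12, E I 2, E H 5, F H 1, F I 7, G I 16, I J 6] → take F H (1); add H.
Step 6: frontier [E I 2, F I 7, G I 16, I J 6] → take E I (2); add I.
Vertex order: J, G, D, E, F, H, I. The 3rd vertex is D.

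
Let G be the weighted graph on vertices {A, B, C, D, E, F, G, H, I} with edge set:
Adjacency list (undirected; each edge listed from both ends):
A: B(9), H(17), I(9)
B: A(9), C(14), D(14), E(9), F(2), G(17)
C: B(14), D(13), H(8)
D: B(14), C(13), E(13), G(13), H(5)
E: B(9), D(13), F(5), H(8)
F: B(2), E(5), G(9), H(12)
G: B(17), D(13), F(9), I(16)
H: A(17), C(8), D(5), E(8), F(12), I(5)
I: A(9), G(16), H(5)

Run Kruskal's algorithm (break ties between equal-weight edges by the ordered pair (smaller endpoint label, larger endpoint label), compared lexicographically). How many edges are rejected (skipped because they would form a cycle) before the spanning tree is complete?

Kruskal: consider edges lightest-first.
B-F (2): add — endpoints in different components.
D-H (5): add — endpoints in different components.
E-F (5): add — endpoints in different components.
H-I (5): add — endpoints in different components.
C-H (8): add — endpoints in different components.
E-H (8): add — endpoints in different components.
A-B (9): add — endpoints in different components.
A-I (9): skip — A and I already connected.
B-E (9): skip — B and E already connected.
F-G (9): add — endpoints in different components.
Edges rejected before the tree was complete: 2.

2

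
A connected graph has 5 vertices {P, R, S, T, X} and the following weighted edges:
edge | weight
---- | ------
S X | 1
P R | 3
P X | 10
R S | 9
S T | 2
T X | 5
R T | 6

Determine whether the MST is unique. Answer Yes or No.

Yes

Sort edges by weight, then run Kruskal:
S X (1): add — endpoints in different components.
S T (2): add — endpoints in different components.
P R (3): add — endpoints in different components.
T X (5): skip — T and X already connected.
R T (6): add — endpoints in different components.
Every non-tree edge has weight strictly greater than the heaviest edge on the tree path between its endpoints, so the MST is unique.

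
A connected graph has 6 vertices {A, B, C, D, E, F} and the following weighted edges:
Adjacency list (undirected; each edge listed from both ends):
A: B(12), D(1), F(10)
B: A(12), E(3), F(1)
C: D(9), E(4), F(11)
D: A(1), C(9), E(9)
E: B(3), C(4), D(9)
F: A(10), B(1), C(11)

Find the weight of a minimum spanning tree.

18

Prim, starting at C.
Step 1: frontier [C—E 4, C—D 9, C—F 11] → take C—E (4); add E.
Step 2: frontier [C—D 9, C—F 11, B—E 3, D—E 9] → take B—E (3); add B.
Step 3: frontier [B—F 1, A—B 12, C—D 9, C—F 11, D—E 9] → take B—F (1); add F.
Step 4: frontier [A—B 12, C—D 9, D—E 9, A—F 10] → take C—D (9); add D.
Step 5: frontier [A—B 12, A—D 1, A—F 10] → take A—D (1); add A.
MST edges: C—E, B—E, B—F, C—D, A—D; total weight 4+3+1+9+1 = 18.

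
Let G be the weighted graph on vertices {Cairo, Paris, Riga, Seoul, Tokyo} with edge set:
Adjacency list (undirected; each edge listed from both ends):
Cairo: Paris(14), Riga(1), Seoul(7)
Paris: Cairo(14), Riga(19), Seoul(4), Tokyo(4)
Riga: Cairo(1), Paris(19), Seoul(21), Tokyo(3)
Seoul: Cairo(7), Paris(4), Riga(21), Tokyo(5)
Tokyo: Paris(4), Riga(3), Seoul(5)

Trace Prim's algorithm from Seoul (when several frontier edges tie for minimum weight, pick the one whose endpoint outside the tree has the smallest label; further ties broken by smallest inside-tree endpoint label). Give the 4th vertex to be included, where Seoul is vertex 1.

Prim's algorithm from Seoul:
Step 1: frontier [Paris—Seoul 4, Seoul—Tokyo 5, Cairo—Seoul 7, Riga—Seoul 21] → take Paris—Seoul (4); add Paris.
Step 2: frontier [Paris—Tokyo 4, Cairo—Paris 14, Paris—Riga 19, Seoul—Tokyo 5, Cairo—Seoul 7, Riga—Seoul 21] → take Paris—Tokyo (4); add Tokyo.
Step 3: frontier [Cairo—Paris 14, Paris—Riga 19, Cairo—Seoul 7, Riga—Seoul 21, Riga—Tokyo 3] → take Riga—Tokyo (3); add Riga.
Step 4: frontier [Cairo—Paris 14, Cairo—Riga 1, Cairo—Seoul 7] → take Cairo—Riga (1); add Cairo.
Vertex order: Seoul, Paris, Tokyo, Riga, Cairo. The 4th vertex is Riga.

Riga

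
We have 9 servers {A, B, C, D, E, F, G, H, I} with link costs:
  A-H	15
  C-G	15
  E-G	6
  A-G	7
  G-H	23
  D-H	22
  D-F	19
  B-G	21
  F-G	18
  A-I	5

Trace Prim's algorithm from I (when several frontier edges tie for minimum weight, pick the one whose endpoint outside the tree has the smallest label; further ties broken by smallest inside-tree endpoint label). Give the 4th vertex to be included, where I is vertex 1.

E

Grow the tree from I using Prim:
Step 1: cheapest edge leaving the tree is A-I (5); add A.
Step 2: cheapest edge leaving the tree is A-G (7); add G.
Step 3: cheapest edge leaving the tree is E-G (6); add E.
Step 4: cheapest edge leaving the tree is C-G (15); add C.
Step 5: cheapest edge leaving the tree is A-H (15); add H.
Step 6: cheapest edge leaving the tree is F-G (18); add F.
Step 7: cheapest edge leaving the tree is D-F (19); add D.
Step 8: cheapest edge leaving the tree is B-G (21); add B.
Vertex order: I, A, G, E, C, H, F, D, B. The 4th vertex is E.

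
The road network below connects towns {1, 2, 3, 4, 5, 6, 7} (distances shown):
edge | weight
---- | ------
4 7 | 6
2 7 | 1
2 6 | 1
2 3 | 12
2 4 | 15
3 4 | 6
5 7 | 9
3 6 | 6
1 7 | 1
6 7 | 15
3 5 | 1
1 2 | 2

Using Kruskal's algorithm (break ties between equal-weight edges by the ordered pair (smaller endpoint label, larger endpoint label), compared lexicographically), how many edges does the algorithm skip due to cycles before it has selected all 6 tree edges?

1

Sort edges by weight, then run Kruskal:
1 7 (1): add. Components now {1,7} {2} {3} {4} {5} {6}
2 6 (1): add. Components now {1,7} {2,6} {3} {4} {5}
2 7 (1): add. Components now {1,2,6,7} {3} {4} {5}
3 5 (1): add. Components now {1,2,6,7} {3,5} {4}
1 2 (2): skip — 1 and 2 already connected.
3 4 (6): add. Components now {1,2,6,7} {3,4,5}
3 6 (6): add. Components now {1,2,3,4,5,6,7}
Edges rejected before the tree was complete: 1.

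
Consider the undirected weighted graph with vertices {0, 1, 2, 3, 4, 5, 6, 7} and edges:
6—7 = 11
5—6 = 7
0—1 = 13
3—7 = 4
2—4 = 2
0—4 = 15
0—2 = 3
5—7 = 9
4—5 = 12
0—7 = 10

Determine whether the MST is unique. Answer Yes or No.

Sort edges by weight, then run Kruskal:
2—4 (2): add — endpoints in different components.
0—2 (3): add — endpoints in different components.
3—7 (4): add — endpoints in different components.
5—6 (7): add — endpoints in different components.
5—7 (9): add — endpoints in different components.
0—7 (10): add — endpoints in different components.
6—7 (11): skip — 6 and 7 already connected.
4—5 (12): skip — 4 and 5 already connected.
0—1 (13): add — endpoints in different components.
Every non-tree edge has weight strictly greater than the heaviest edge on the tree path between its endpoints, so the MST is unique.

Yes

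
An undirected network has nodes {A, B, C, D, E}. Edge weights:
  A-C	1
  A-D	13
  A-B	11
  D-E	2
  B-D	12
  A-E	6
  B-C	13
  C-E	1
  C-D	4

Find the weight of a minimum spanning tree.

15

Kruskal: consider edges lightest-first.
A-C (1): add — endpoints in different components.
C-E (1): add — endpoints in different components.
D-E (2): add — endpoints in different components.
C-D (4): skip — C and D already connected.
A-E (6): skip — A and E already connected.
A-B (11): add — endpoints in different components.
MST edges: A-C, C-E, D-E, A-B; total weight 1+1+2+11 = 15.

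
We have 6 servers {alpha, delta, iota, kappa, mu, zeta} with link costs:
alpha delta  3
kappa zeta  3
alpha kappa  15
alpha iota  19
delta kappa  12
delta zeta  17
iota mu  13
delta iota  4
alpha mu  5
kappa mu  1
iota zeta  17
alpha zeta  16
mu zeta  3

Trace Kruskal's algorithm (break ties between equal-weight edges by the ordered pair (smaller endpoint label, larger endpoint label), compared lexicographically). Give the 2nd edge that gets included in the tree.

Kruskal: consider edges lightest-first.
kappa mu (1): add — endpoints in different components.
alpha delta (3): add — endpoints in different components.
kappa zeta (3): add — endpoints in different components.
mu zeta (3): skip — zeta and mu already connected.
delta iota (4): add — endpoints in different components.
alpha mu (5): add — endpoints in different components.
The 2nd edge added is alpha delta.

alpha-delta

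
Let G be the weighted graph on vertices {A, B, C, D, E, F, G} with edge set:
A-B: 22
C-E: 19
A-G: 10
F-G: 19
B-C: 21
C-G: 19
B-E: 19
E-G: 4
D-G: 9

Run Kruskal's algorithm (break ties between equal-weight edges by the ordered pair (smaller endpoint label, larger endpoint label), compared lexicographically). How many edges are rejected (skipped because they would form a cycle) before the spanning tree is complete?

1

Kruskal: consider edges lightest-first.
E-G (4): add — endpoints in different components.
D-G (9): add — endpoints in different components.
A-G (10): add — endpoints in different components.
B-E (19): add — endpoints in different components.
C-E (19): add — endpoints in different components.
C-G (19): skip — C and G already connected.
F-G (19): add — endpoints in different components.
Edges rejected before the tree was complete: 1.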